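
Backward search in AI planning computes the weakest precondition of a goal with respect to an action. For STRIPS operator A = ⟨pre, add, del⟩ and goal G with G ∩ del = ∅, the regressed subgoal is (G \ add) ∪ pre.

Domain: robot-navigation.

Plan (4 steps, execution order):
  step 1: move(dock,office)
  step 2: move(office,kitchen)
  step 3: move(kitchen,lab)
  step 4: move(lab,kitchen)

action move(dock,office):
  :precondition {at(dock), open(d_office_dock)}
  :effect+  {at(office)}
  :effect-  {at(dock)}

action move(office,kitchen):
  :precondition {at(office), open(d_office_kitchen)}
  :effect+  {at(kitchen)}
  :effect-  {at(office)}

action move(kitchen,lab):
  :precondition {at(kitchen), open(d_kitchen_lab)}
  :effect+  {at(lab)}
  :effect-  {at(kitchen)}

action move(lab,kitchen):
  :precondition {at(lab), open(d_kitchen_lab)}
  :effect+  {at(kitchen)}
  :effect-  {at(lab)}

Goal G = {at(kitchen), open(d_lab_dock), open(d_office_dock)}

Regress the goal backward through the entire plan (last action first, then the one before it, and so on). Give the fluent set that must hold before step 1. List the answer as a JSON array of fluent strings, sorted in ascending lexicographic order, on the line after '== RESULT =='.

Regress step by step:
  through step 4 (move(lab,kitchen)): drop {at(kitchen)}, keep {open(d_lab_dock), open(d_office_dock)}, require {at(lab), open(d_kitchen_lab)}
    → {at(lab), open(d_kitchen_lab), open(d_lab_dock), open(d_office_dock)}
  through step 3 (move(kitchen,lab)): drop {at(lab)}, keep {open(d_kitchen_lab), open(d_lab_dock), open(d_office_dock)}, require {at(kitchen), open(d_kitchen_lab)}
    → {at(kitchen), open(d_kitchen_lab), open(d_lab_dock), open(d_office_dock)}
  through step 2 (move(office,kitchen)): drop {at(kitchen)}, keep {open(d_kitchen_lab), open(d_lab_dock), open(d_office_dock)}, require {at(office), open(d_office_kitchen)}
    → {at(office), open(d_kitchen_lab), open(d_lab_dock), open(d_office_dock), open(d_office_kitchen)}
  through step 1 (move(dock,office)): drop {at(office)}, keep {open(d_kitchen_lab), open(d_lab_dock), open(d_office_dock), open(d_office_kitchen)}, require {at(dock), open(d_office_dock)}
    → {at(dock), open(d_kitchen_lab), open(d_lab_dock), open(d_office_dock), open(d_office_kitchen)}

== RESULT ==
["at(dock)", "open(d_kitchen_lab)", "open(d_lab_dock)", "open(d_office_dock)", "open(d_office_kitchen)"]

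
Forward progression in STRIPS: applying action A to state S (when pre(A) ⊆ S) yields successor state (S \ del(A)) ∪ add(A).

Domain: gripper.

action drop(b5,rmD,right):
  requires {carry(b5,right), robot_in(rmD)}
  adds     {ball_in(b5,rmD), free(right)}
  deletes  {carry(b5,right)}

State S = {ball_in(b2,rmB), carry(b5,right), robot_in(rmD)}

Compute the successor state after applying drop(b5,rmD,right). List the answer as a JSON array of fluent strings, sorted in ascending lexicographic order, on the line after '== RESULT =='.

Compute (S \ del) ∪ add:
  pre ⊆ S: {carry(b5,right), robot_in(rmD)} ⊆ S  — applicable
  S \ del = {ball_in(b2,rmB), robot_in(rmD)}
  ∪ add   = {ball_in(b2,rmB), ball_in(b5,rmD), free(right), robot_in(rmD)}

== RESULT ==
["ball_in(b2,rmB)", "ball_in(b5,rmD)", "free(right)", "robot_in(rmD)"]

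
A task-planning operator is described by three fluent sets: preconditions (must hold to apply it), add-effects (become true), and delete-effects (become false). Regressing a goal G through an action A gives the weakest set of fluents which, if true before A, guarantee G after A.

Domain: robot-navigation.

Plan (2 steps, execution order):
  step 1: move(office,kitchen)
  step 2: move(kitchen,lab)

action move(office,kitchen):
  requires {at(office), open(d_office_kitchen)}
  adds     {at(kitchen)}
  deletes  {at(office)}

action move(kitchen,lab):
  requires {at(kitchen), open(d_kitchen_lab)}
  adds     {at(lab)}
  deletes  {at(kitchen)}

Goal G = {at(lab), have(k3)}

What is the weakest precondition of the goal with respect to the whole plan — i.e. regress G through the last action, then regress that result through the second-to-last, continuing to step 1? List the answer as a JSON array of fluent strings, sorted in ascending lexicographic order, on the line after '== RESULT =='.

Regress step by step:
  through step 2 (move(kitchen,lab)): drop {at(lab)}, keep {have(k3)}, require {at(kitchen), open(d_kitchen_lab)}
    → {at(kitchen), have(k3), open(d_kitchen_lab)}
  through step 1 (move(office,kitchen)): drop {at(kitchen)}, keep {have(k3), open(d_kitchen_lab)}, require {at(office), open(d_office_kitchen)}
    → {at(office), have(k3), open(d_kitchen_lab), open(d_office_kitchen)}

== RESULT ==
["at(office)", "have(k3)", "open(d_kitchen_lab)", "open(d_office_kitchen)"]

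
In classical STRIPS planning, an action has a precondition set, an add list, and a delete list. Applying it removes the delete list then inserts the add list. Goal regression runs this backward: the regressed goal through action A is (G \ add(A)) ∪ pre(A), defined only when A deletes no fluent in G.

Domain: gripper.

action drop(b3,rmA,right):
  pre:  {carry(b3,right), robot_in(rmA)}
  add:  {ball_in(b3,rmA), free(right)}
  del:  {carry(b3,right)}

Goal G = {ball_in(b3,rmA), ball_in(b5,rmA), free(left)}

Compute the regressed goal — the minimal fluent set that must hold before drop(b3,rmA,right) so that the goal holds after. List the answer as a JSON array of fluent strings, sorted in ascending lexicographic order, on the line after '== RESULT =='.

Regress:
  G ∩ del = {}  (empty — regression defined)
  G \ add = {ball_in(b3,rmA), ball_in(b5,rmA), free(left)} \ {ball_in(b3,rmA), free(right)} = {ball_in(b5,rmA), free(left)}
  ∪ pre   = {ball_in(b5,rmA), free(left)} ∪ {carry(b3,right), robot_in(rmA)}
          = {ball_in(b5,rmA), carry(b3,right), free(left), robot_in(rmA)}

== RESULT ==
["ball_in(b5,rmA)", "carry(b3,right)", "free(left)", "robot_in(rmA)"]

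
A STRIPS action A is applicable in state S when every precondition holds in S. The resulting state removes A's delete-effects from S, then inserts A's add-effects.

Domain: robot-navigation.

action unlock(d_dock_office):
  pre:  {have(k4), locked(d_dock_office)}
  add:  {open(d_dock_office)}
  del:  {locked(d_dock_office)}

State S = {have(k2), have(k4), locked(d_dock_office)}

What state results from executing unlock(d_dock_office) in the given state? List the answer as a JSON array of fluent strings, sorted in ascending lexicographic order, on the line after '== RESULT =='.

Compute (S \ del) ∪ add:
  pre ⊆ S: {have(k4), locked(d_dock_office)} ⊆ S  — applicable
  S \ del = {have(k2), have(k4)}
  ∪ add   = {have(k2), have(k4), open(d_dock_office)}

== RESULT ==
["have(k2)", "have(k4)", "open(d_dock_office)"]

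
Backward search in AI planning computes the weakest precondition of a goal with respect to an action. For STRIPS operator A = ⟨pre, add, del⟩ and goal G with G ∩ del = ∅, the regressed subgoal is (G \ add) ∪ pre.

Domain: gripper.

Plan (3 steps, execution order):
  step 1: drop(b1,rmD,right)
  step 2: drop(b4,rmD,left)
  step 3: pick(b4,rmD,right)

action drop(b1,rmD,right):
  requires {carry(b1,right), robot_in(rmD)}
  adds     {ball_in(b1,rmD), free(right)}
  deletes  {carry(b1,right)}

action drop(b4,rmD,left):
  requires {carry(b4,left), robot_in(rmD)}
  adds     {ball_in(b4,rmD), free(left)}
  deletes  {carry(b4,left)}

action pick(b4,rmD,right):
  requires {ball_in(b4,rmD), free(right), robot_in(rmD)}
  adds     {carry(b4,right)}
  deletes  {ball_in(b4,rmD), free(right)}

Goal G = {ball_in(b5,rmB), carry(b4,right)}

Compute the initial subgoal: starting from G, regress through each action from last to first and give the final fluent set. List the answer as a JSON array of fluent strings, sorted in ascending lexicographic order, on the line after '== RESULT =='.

Regress step by step:
  through step 3 (pick(b4,rmD,right)): drop {carry(b4,right)}, keep {ball_in(b5,rmB)}, require {ball_in(b4,rmD), free(right), robot_in(rmD)}
    → {ball_in(b4,rmD), ball_in(b5,rmB), free(right), robot_in(rmD)}
  through step 2 (drop(b4,rmD,left)): drop {ball_in(b4,rmD)}, keep {ball_in(b5,rmB), free(right), robot_in(rmD)}, require {carry(b4,left), robot_in(rmD)}
    → {ball_in(b5,rmB), carry(b4,left), free(right), robot_in(rmD)}
  through step 1 (drop(b1,rmD,right)): drop {free(right)}, keep {ball_in(b5,rmB), carry(b4,left), robot_in(rmD)}, require {carry(b1,right), robot_in(rmD)}
    → {ball_in(b5,rmB), carry(b1,right), carry(b4,left), robot_in(rmD)}

== RESULT ==
["ball_in(b5,rmB)", "carry(b1,right)", "carry(b4,left)", "robot_in(rmD)"]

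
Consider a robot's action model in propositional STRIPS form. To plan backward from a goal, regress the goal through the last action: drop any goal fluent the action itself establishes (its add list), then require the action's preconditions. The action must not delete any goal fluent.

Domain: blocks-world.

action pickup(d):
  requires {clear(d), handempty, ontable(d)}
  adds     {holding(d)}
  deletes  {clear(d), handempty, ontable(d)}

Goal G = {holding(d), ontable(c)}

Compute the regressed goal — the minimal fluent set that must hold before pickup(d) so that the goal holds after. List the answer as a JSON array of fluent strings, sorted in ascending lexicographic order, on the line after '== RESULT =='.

Regress:
  G ∩ del = {}  (empty — regression defined)
  G \ add = {holding(d), ontable(c)} \ {holding(d)} = {ontable(c)}
  ∪ pre   = {ontable(c)} ∪ {clear(d), handempty, ontable(d)}
          = {clear(d), handempty, ontable(c), ontable(d)}

== RESULT ==
["clear(d)", "handempty", "ontable(c)", "ontable(d)"]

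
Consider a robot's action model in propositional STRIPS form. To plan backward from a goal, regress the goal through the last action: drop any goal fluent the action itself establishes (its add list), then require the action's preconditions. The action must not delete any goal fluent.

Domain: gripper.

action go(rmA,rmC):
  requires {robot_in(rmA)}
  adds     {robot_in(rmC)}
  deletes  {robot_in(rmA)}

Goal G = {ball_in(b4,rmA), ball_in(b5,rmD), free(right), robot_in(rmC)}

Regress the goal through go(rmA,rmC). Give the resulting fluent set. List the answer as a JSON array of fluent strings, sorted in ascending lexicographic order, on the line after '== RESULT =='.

Regress:
  G ∩ del = {}  (empty — regression defined)
  G \ add = {ball_in(b4,rmA), ball_in(b5,rmD), free(right), robot_in(rmC)} \ {robot_in(rmC)} = {ball_in(b4,rmA), ball_in(b5,rmD), free(right)}
  ∪ pre   = {ball_in(b4,rmA), ball_in(b5,rmD), free(right)} ∪ {robot_in(rmA)}
          = {ball_in(b4,rmA), ball_in(b5,rmD), free(right), robot_in(rmA)}

== RESULT ==
["ball_in(b4,rmA)", "ball_in(b5,rmD)", "free(right)", "robot_in(rmA)"]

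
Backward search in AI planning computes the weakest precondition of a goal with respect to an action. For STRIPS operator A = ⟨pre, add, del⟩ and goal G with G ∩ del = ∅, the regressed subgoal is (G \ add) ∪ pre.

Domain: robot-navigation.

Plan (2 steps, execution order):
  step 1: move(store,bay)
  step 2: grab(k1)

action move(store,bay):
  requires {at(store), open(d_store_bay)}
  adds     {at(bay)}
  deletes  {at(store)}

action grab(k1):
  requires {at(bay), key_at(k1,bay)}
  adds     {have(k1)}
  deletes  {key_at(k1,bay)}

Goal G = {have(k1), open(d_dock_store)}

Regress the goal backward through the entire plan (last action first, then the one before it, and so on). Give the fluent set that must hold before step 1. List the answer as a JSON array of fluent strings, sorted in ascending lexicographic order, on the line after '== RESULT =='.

Work backward from the goal:
  through step 2 (grab(k1)): drop {have(k1)}, keep {open(d_dock_store)}, require {at(bay), key_at(k1,bay)}
    → {at(bay), key_at(k1,bay), open(d_dock_store)}
  through step 1 (move(store,bay)): drop {at(bay)}, keep {key_at(k1,bay), open(d_dock_store)}, require {at(store), open(d_store_bay)}
    → {at(store), key_at(k1,bay), open(d_dock_store), open(d_store_bay)}

== RESULT ==
["at(store)", "key_at(k1,bay)", "open(d_dock_store)", "open(d_store_bay)"]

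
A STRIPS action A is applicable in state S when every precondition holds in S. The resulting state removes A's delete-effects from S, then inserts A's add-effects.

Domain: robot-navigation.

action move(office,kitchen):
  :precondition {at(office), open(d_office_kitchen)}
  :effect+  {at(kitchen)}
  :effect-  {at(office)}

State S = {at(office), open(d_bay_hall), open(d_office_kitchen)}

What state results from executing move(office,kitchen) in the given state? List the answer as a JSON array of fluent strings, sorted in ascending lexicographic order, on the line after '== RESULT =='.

Progress:
  pre ⊆ S: {at(office), open(d_office_kitchen)} ⊆ S  — applicable
  S \ del = {open(d_bay_hall), open(d_office_kitchen)}
  ∪ add   = {at(kitchen), open(d_bay_hall), open(d_office_kitchen)}

== RESULT ==
["at(kitchen)", "open(d_bay_hall)", "open(d_office_kitchen)"]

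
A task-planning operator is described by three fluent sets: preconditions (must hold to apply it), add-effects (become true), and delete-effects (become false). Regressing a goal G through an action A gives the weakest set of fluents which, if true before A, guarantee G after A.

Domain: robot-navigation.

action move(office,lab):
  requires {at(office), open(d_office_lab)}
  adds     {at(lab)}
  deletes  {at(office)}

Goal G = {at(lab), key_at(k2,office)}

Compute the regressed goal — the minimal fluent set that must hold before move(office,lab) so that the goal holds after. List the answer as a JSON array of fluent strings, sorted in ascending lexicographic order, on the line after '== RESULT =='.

Regress:
  G ∩ del = {}  (empty — regression defined)
  G \ add = {at(lab), key_at(k2,office)} \ {at(lab)} = {key_at(k2,office)}
  ∪ pre   = {key_at(k2,office)} ∪ {at(office), open(d_office_lab)}
          = {at(office), key_at(k2,office), open(d_office_lab)}

== RESULT ==
["at(office)", "key_at(k2,office)", "open(d_office_lab)"]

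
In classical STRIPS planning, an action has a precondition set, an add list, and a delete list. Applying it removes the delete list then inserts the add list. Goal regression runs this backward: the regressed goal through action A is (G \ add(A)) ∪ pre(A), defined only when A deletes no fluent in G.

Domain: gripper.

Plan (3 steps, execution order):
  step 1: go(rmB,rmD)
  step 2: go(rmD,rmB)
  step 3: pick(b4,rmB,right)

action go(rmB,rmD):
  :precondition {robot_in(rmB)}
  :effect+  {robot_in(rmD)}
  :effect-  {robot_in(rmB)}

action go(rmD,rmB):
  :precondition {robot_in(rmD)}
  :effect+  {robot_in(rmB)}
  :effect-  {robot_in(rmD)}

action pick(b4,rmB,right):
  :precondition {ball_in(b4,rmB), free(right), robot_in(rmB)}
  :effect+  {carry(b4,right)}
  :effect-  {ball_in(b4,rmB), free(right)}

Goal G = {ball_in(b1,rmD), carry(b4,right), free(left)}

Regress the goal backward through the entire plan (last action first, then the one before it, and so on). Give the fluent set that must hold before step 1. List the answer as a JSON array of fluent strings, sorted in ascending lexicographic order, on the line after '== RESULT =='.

Work backward from the goal:
  through step 3 (pick(b4,rmB,right)): drop {carry(b4,right)}, keep {ball_in(b1,rmD), free(left)}, require {ball_in(b4,rmB), free(right), robot_in(rmB)}
    → {ball_in(b1,rmD), ball_in(b4,rmB), free(left), free(right), robot_in(rmB)}
  through step 2 (go(rmD,rmB)): drop {robot_in(rmB)}, keep {ball_in(b1,rmD), ball_in(b4,rmB), free(left), free(right)}, require {robot_in(rmD)}
    → {ball_in(b1,rmD), ball_in(b4,rmB), free(left), free(right), robot_in(rmD)}
  through step 1 (go(rmB,rmD)): drop {robot_in(rmD)}, keep {ball_in(b1,rmD), ball_in(b4,rmB), free(left), free(right)}, require {robot_in(rmB)}
    → {ball_in(b1,rmD), ball_in(b4,rmB), free(left), free(right), robot_in(rmB)}

== RESULT ==
["ball_in(b1,rmD)", "ball_in(b4,rmB)", "free(left)", "free(right)", "robot_in(rmB)"]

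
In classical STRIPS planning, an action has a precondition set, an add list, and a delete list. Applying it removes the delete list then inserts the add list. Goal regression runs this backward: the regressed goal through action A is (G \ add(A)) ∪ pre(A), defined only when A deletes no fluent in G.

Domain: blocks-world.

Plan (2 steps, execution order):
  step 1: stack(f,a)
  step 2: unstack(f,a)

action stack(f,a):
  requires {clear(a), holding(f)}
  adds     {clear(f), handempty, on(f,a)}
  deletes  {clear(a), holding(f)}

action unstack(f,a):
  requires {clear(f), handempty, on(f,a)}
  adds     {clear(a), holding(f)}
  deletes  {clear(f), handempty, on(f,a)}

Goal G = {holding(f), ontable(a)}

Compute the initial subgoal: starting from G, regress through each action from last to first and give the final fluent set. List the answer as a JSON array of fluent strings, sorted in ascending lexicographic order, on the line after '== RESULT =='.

Work backward from the goal:
  through step 2 (unstack(f,a)): drop {holding(f)}, keep {ontable(a)}, require {clear(f), handempty, on(f,a)}
    → {clear(f), handempty, on(f,a), ontable(a)}
  through step 1 (stack(f,a)): drop {clear(f), handempty, on(f,a)}, keep {ontable(a)}, require {clear(a), holding(f)}
    → {clear(a), holding(f), ontable(a)}

== RESULT ==
["clear(a)", "holding(f)", "ontable(a)"]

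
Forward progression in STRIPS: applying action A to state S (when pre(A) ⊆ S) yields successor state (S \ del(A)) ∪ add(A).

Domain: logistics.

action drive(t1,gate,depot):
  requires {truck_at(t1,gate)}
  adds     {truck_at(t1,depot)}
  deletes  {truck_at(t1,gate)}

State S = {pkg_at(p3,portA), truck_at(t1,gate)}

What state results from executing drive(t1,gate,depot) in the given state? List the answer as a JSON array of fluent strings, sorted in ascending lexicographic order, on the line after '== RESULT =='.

Progress:
  pre ⊆ S: {truck_at(t1,gate)} ⊆ S  — applicable
  S \ del = {pkg_at(p3,portA)}
  ∪ add   = {pkg_at(p3,portA), truck_at(t1,depot)}

== RESULT ==
["pkg_at(p3,portA)", "truck_at(t1,depot)"]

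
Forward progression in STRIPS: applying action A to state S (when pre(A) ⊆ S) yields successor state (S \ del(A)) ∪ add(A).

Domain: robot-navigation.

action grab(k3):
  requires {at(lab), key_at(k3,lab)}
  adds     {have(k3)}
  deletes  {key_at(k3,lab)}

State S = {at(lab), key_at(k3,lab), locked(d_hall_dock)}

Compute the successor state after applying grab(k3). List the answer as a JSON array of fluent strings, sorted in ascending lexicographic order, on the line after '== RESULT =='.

Progress:
  pre ⊆ S: {at(lab), key_at(k3,lab)} ⊆ S  — applicable
  S \ del = {at(lab), locked(d_hall_dock)}
  ∪ add   = {at(lab), have(k3), locked(d_hall_dock)}

== RESULT ==
["at(lab)", "have(k3)", "locked(d_hall_dock)"]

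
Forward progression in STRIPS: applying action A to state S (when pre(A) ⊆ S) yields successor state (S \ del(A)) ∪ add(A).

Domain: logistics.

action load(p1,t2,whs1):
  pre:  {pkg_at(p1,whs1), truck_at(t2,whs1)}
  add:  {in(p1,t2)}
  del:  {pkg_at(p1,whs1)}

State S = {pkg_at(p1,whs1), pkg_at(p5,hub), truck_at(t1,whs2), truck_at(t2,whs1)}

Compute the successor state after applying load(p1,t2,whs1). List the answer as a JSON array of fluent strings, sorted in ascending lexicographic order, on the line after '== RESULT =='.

Progress:
  pre ⊆ S: {pkg_at(p1,whs1), truck_at(t2,whs1)} ⊆ S  — applicable
  S \ del = {pkg_at(p5,hub), truck_at(t1,whs2), truck_at(t2,whs1)}
  ∪ add   = {in(p1,t2), pkg_at(p5,hub), truck_at(t1,whs2), truck_at(t2,whs1)}

== RESULT ==
["in(p1,t2)", "pkg_at(p5,hub)", "truck_at(t1,whs2)", "truck_at(t2,whs1)"]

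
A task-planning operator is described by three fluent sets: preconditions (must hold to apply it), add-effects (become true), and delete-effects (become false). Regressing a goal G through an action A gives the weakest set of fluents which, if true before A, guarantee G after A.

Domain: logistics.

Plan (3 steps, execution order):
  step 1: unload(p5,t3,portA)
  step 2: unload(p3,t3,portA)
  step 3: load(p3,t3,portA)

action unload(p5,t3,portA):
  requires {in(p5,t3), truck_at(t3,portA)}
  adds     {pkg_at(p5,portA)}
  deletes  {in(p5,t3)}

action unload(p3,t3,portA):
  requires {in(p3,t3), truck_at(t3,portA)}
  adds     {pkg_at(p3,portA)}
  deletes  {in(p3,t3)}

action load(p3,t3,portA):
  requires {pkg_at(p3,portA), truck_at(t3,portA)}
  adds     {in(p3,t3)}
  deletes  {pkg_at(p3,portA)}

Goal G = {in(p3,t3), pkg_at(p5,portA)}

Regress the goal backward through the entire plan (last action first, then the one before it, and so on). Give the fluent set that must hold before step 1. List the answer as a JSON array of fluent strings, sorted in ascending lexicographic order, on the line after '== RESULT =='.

Work backward from the goal:
  through step 3 (load(p3,t3,portA)): drop {in(p3,t3)}, keep {pkg_at(p5,portA)}, require {pkg_at(p3,portA), truck_at(t3,portA)}
    → {pkg_at(p3,portA), pkg_at(p5,portA), truck_at(t3,portA)}
  through step 2 (unload(p3,t3,portA)): drop {pkg_at(p3,portA)}, keep {pkg_at(p5,portA), truck_at(t3,portA)}, require {in(p3,t3), truck_at(t3,portA)}
    → {in(p3,t3), pkg_at(p5,portA), truck_at(t3,portA)}
  through step 1 (unload(p5,t3,portA)): drop {pkg_at(p5,portA)}, keep {in(p3,t3), truck_at(t3,portA)}, require {in(p5,t3), truck_at(t3,portA)}
    → {in(p3,t3), in(p5,t3), truck_at(t3,portA)}

== RESULT ==
["in(p3,t3)", "in(p5,t3)", "truck_at(t3,portA)"]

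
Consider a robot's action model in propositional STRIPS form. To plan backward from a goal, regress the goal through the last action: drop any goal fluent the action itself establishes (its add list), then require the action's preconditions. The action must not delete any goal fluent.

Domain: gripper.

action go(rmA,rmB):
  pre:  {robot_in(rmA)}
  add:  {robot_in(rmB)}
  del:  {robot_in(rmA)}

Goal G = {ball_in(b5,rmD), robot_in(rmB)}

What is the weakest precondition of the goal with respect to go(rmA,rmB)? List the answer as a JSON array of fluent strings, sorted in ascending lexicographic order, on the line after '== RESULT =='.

Compute (G \ add) ∪ pre:
  G ∩ del = {}  (empty — regression defined)
  G \ add = {ball_in(b5,rmD), robot_in(rmB)} \ {robot_in(rmB)} = {ball_in(b5,rmD)}
  ∪ pre   = {ball_in(b5,rmD)} ∪ {robot_in(rmA)}
          = {ball_in(b5,rmD), robot_in(rmA)}

== RESULT ==
["ball_in(b5,rmD)", "robot_in(rmA)"]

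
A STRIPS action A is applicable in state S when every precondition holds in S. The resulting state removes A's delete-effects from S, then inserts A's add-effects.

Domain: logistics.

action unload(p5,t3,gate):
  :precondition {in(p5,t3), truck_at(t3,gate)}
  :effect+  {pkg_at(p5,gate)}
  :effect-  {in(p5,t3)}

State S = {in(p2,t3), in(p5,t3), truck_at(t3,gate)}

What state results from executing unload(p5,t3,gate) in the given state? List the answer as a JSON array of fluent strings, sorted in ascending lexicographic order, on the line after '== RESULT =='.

Progress:
  pre ⊆ S: {in(p5,t3), truck_at(t3,gate)} ⊆ S  — applicable
  S \ del = {in(p2,t3), truck_at(t3,gate)}
  ∪ add   = {in(p2,t3), pkg_at(p5,gate), truck_at(t3,gate)}

== RESULT ==
["in(p2,t3)", "pkg_at(p5,gate)", "truck_at(t3,gate)"]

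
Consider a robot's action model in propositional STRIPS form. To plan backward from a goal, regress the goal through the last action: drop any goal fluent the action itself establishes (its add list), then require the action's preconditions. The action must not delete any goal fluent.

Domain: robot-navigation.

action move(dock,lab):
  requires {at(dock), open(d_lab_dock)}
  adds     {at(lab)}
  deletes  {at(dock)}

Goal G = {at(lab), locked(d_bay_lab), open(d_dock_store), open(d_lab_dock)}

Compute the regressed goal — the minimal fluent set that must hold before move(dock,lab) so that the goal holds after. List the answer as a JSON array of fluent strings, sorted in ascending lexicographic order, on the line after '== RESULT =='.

Compute (G \ add) ∪ pre:
  G ∩ del = {}  (empty — regression defined)
  G \ add = {at(lab), locked(d_bay_lab), open(d_dock_store), open(d_lab_dock)} \ {at(lab)} = {locked(d_bay_lab), open(d_dock_store), open(d_lab_dock)}
  ∪ pre   = {locked(d_bay_lab), open(d_dock_store), open(d_lab_dock)} ∪ {at(dock), open(d_lab_dock)}
          = {at(dock), locked(d_bay_lab), open(d_dock_store), open(d_lab_dock)}

== RESULT ==
["at(dock)", "locked(d_bay_lab)", "open(d_dock_store)", "open(d_lab_dock)"]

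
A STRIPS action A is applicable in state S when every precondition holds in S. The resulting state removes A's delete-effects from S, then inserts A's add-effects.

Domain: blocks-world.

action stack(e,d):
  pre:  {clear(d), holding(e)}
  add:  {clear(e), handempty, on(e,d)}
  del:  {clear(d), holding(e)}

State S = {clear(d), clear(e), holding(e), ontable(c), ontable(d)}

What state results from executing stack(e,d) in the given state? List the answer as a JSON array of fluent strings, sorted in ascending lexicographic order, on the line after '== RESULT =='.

Progress:
  pre ⊆ S: {clear(d), holding(e)} ⊆ S  — applicable
  S \ del = {clear(e), ontable(c), ontable(d)}
  ∪ add   = {clear(e), handempty, on(e,d), ontable(c), ontable(d)}

== RESULT ==
["clear(e)", "handempty", "on(e,d)", "ontable(c)", "ontable(d)"]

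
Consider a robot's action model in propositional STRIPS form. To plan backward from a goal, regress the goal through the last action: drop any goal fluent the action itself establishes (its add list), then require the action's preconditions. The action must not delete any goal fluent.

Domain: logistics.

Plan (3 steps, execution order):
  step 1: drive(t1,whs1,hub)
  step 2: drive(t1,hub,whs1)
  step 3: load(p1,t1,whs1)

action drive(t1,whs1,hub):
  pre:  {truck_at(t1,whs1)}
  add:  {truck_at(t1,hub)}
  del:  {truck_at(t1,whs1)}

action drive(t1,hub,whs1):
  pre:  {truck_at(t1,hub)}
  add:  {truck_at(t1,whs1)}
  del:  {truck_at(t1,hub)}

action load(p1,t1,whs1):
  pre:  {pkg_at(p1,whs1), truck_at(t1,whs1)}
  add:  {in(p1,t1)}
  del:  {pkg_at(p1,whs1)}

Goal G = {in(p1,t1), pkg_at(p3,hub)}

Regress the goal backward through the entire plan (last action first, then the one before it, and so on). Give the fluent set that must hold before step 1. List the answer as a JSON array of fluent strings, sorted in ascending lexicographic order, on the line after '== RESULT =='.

Work backward from the goal:
  through step 3 (load(p1,t1,whs1)): drop {in(p1,t1)}, keep {pkg_at(p3,hub)}, require {pkg_at(p1,whs1), truck_at(t1,whs1)}
    → {pkg_at(p1,whs1), pkg_at(p3,hub), truck_at(t1,whs1)}
  through step 2 (drive(t1,hub,whs1)): drop {truck_at(t1,whs1)}, keep {pkg_at(p1,whs1), pkg_at(p3,hub)}, require {truck_at(t1,hub)}
    → {pkg_at(p1,whs1), pkg_at(p3,hub), truck_at(t1,hub)}
  through step 1 (drive(t1,whs1,hub)): drop {truck_at(t1,hub)}, keep {pkg_at(p1,whs1), pkg_at(p3,hub)}, require {truck_at(t1,whs1)}
    → {pkg_at(p1,whs1), pkg_at(p3,hub), truck_at(t1,whs1)}

== RESULT ==
["pkg_at(p1,whs1)", "pkg_at(p3,hub)", "truck_at(t1,whs1)"]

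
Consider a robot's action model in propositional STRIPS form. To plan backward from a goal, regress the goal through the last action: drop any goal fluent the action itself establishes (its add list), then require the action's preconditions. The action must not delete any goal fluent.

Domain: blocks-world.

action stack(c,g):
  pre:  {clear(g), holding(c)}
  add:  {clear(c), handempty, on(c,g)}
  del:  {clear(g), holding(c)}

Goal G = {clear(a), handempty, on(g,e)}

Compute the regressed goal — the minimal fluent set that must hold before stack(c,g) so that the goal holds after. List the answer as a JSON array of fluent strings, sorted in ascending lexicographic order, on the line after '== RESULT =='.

Regress:
  G ∩ del = {}  (empty — regression defined)
  G \ add = {clear(a), handempty, on(g,e)} \ {clear(c), handempty, on(c,g)} = {clear(a), on(g,e)}
  ∪ pre   = {clear(a), on(g,e)} ∪ {clear(g), holding(c)}
          = {clear(a), clear(g), holding(c), on(g,e)}

== RESULT ==
["clear(a)", "clear(g)", "holding(c)", "on(g,e)"]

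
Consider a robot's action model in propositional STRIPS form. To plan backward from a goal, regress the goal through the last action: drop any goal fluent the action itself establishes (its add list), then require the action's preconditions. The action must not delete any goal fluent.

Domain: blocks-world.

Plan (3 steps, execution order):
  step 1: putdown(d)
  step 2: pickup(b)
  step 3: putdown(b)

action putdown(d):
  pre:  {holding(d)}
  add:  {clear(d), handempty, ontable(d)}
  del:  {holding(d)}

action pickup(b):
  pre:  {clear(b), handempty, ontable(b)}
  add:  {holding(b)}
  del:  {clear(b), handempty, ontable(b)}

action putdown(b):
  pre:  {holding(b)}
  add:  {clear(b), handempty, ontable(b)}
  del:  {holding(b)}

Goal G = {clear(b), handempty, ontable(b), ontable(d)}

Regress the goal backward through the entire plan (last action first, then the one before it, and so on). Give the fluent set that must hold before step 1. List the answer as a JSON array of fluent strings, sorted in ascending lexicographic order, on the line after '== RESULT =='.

Regress step by step:
  through step 3 (putdown(b)): drop {clear(b), handempty, ontable(b)}, keep {ontable(d)}, require {holding(b)}
    → {holding(b), ontable(d)}
  through step 2 (pickup(b)): drop {holding(b)}, keep {ontable(d)}, require {clear(b), handempty, ontable(b)}
    → {clear(b), handempty, ontable(b), ontable(d)}
  through step 1 (putdown(d)): drop {handempty, ontable(d)}, keep {clear(b), ontable(b)}, require {holding(d)}
    → {clear(b), holding(d), ontable(b)}

== RESULT ==
["clear(b)", "holding(d)", "ontable(b)"]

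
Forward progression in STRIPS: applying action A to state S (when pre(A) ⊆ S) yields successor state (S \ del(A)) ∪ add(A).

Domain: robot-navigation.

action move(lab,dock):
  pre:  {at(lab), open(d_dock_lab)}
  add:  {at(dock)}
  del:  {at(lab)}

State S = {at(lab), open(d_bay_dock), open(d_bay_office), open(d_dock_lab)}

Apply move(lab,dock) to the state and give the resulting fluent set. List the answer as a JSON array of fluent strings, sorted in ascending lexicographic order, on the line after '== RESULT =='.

Compute (S \ del) ∪ add:
  pre ⊆ S: {at(lab), open(d_dock_lab)} ⊆ S  — applicable
  S \ del = {open(d_bay_dock), open(d_bay_office), open(d_dock_lab)}
  ∪ add   = {at(dock), open(d_bay_dock), open(d_bay_office), open(d_dock_lab)}

== RESULT ==
["at(dock)", "open(d_bay_dock)", "open(d_bay_office)", "open(d_dock_lab)"]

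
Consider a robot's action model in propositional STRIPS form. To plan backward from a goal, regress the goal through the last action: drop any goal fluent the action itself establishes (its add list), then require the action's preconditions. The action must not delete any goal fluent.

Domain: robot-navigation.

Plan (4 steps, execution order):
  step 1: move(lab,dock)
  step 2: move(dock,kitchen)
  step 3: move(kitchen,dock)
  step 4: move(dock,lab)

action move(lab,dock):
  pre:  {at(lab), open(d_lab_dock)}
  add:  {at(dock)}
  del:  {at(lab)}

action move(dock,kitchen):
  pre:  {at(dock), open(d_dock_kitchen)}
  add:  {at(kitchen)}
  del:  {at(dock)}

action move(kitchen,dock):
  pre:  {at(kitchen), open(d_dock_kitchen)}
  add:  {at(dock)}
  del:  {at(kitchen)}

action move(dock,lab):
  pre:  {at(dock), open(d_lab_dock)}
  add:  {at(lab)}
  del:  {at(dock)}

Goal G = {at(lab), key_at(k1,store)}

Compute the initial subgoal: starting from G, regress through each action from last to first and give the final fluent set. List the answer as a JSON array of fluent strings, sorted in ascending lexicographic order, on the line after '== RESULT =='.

Work backward from the goal:
  through step 4 (move(dock,lab)): drop {at(lab)}, keep {key_at(k1,store)}, require {at(dock), open(d_lab_dock)}
    → {at(dock), key_at(k1,store), open(d_lab_dock)}
  through step 3 (move(kitchen,dock)): drop {at(dock)}, keep {key_at(k1,store), open(d_lab_dock)}, require {at(kitchen), open(d_dock_kitchen)}
    → {at(kitchen), key_at(k1,store), open(d_dock_kitchen), open(d_lab_dock)}
  through step 2 (move(dock,kitchen)): drop {at(kitchen)}, keep {key_at(k1,store), open(d_dock_kitchen), open(d_lab_dock)}, require {at(dock), open(d_dock_kitchen)}
    → {at(dock), key_at(k1,store), open(d_dock_kitchen), open(d_lab_dock)}
  through step 1 (move(lab,dock)): drop {at(dock)}, keep {key_at(k1,store), open(d_dock_kitchen), open(d_lab_dock)}, require {at(lab), open(d_lab_dock)}
    → {at(lab), key_at(k1,store), open(d_dock_kitchen), open(d_lab_dock)}

== RESULT ==
["at(lab)", "key_at(k1,store)", "open(d_dock_kitchen)", "open(d_lab_dock)"]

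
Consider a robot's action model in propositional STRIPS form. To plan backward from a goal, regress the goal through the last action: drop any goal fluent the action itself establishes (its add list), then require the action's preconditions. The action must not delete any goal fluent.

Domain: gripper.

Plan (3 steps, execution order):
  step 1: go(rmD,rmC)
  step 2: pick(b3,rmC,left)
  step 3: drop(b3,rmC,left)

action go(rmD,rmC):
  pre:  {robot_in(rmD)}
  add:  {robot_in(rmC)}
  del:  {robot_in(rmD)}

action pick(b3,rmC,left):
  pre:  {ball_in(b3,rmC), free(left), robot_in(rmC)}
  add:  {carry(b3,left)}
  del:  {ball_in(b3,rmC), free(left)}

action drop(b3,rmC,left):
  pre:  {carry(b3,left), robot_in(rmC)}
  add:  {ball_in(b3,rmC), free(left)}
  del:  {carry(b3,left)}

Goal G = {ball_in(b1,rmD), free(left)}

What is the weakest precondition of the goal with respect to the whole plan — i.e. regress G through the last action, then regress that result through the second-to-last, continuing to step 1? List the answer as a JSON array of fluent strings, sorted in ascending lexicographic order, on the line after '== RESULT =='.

Regress step by step:
  through step 3 (drop(b3,rmC,left)): drop {free(left)}, keep {ball_in(b1,rmD)}, require {carry(b3,left), robot_in(rmC)}
    → {ball_in(b1,rmD), carry(b3,left), robot_in(rmC)}
  through step 2 (pick(b3,rmC,left)): drop {carry(b3,left)}, keep {ball_in(b1,rmD), robot_in(rmC)}, require {ball_in(b3,rmC), free(left), robot_in(rmC)}
    → {ball_in(b1,rmD), ball_in(b3,rmC), free(left), robot_in(rmC)}
  through step 1 (go(rmD,rmC)): drop {robot_in(rmC)}, keep {ball_in(b1,rmD), ball_in(b3,rmC), free(left)}, require {robot_in(rmD)}
    → {ball_in(b1,rmD), ball_in(b3,rmC), free(left), robot_in(rmD)}

== RESULT ==
["ball_in(b1,rmD)", "ball_in(b3,rmC)", "free(left)", "robot_in(rmD)"]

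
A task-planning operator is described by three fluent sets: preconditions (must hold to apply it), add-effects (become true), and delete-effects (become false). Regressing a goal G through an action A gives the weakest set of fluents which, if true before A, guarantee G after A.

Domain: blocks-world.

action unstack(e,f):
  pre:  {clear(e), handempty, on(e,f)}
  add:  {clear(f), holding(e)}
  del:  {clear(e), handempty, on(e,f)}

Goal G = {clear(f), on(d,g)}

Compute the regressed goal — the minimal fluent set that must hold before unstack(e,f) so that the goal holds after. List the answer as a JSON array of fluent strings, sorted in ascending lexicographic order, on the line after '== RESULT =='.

Regress:
  G ∩ del = {}  (empty — regression defined)
  G \ add = {clear(f), on(d,g)} \ {clear(f), holding(e)} = {on(d,g)}
  ∪ pre   = {on(d,g)} ∪ {clear(e), handempty, on(e,f)}
          = {clear(e), handempty, on(d,g), on(e,f)}

== RESULT ==
["clear(e)", "handempty", "on(d,g)", "on(e,f)"]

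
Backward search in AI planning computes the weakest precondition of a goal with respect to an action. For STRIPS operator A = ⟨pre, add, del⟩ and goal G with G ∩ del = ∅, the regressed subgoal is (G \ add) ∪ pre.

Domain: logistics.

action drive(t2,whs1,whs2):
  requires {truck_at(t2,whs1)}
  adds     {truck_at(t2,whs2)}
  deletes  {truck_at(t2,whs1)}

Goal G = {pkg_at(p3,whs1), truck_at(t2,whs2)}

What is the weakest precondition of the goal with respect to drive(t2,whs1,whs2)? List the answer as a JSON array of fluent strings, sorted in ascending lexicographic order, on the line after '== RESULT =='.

Regress:
  G ∩ del = {}  (empty — regression defined)
  G \ add = {pkg_at(p3,whs1), truck_at(t2,whs2)} \ {truck_at(t2,whs2)} = {pkg_at(p3,whs1)}
  ∪ pre   = {pkg_at(p3,whs1)} ∪ {truck_at(t2,whs1)}
          = {pkg_at(p3,whs1), truck_at(t2,whs1)}

== RESULT ==
["pkg_at(p3,whs1)", "truck_at(t2,whs1)"]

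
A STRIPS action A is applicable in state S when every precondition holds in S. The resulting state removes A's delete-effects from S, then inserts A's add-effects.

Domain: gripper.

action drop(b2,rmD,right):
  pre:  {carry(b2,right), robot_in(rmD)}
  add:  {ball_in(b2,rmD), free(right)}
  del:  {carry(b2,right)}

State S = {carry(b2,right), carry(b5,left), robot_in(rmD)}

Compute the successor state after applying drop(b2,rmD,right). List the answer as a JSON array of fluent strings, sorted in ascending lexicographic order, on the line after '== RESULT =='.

Progress:
  pre ⊆ S: {carry(b2,right), robot_in(rmD)} ⊆ S  — applicable
  S \ del = {carry(b5,left), robot_in(rmD)}
  ∪ add   = {ball_in(b2,rmD), carry(b5,left), free(right), robot_in(rmD)}

== RESULT ==
["ball_in(b2,rmD)", "carry(b5,left)", "free(right)", "robot_in(rmD)"]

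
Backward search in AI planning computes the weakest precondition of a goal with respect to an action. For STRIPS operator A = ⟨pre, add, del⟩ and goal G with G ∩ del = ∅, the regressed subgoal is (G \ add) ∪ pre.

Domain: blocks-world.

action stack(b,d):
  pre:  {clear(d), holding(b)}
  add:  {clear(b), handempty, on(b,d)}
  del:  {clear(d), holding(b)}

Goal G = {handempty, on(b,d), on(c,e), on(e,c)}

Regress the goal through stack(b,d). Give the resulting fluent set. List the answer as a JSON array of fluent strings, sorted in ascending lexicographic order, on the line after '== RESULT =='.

Compute (G \ add) ∪ pre:
  G ∩ del = {}  (empty — regression defined)
  G \ add = {handempty, on(b,d), on(c,e), on(e,c)} \ {clear(b), handempty, on(b,d)} = {on(c,e), on(e,c)}
  ∪ pre   = {on(c,e), on(e,c)} ∪ {clear(d), holding(b)}
          = {clear(d), holding(b), on(c,e), on(e,c)}

== RESULT ==
["clear(d)", "holding(b)", "on(c,e)", "on(e,c)"]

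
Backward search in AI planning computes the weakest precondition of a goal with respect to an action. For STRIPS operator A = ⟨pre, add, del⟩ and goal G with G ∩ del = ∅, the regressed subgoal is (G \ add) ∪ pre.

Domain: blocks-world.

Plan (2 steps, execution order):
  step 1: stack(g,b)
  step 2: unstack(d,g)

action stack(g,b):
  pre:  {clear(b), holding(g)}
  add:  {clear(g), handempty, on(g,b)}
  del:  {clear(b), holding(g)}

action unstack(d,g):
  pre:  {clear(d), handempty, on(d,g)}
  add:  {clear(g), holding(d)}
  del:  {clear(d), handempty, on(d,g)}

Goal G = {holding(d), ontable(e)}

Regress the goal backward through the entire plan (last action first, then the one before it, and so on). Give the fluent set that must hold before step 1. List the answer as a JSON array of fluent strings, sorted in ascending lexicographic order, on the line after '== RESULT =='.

Regress step by step:
  through step 2 (unstack(d,g)): drop {holding(d)}, keep {ontable(e)}, require {clear(d), handempty, on(d,g)}
    → {clear(d), handempty, on(d,g), ontable(e)}
  through step 1 (stack(g,b)): drop {handempty}, keep {clear(d), on(d,g), ontable(e)}, require {clear(b), holding(g)}
    → {clear(b), clear(d), holding(g), on(d,g), ontable(e)}

== RESULT ==
["clear(b)", "clear(d)", "holding(g)", "on(d,g)", "ontable(e)"]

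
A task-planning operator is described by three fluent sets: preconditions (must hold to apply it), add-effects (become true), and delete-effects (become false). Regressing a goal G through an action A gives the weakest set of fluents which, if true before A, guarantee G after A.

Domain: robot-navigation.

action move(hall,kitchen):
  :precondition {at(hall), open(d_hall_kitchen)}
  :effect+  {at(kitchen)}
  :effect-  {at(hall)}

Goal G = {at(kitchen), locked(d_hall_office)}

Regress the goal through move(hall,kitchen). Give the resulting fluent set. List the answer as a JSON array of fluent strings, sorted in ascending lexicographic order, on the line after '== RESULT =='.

Compute (G \ add) ∪ pre:
  G ∩ del = {}  (empty — regression defined)
  G \ add = {at(kitchen), locked(d_hall_office)} \ {at(kitchen)} = {locked(d_hall_office)}
  ∪ pre   = {locked(d_hall_office)} ∪ {at(hall), open(d_hall_kitchen)}
          = {at(hall), locked(d_hall_office), open(d_hall_kitchen)}

== RESULT ==
["at(hall)", "locked(d_hall_office)", "open(d_hall_kitchen)"]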